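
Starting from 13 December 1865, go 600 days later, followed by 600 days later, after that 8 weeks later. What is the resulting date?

Adding 600 days from December 13, 1865:
December has 31 days, so 31 − 13 = 18 days remain after December 13, 1865; 600 − 18 = 582 left.
January 1866 has 31 days: 582 − 31 = 551 left.
February 1866 has 28 days (1866 is not a leap year): 551 − 28 = 523 left.
March 1866 has 31 days: 523 − 31 = 492 left.
April 1866 has 30 days: 492 − 30 = 462 left.
May 1866 has 31 days: 462 − 31 = 431 left.
June 1866 has 30 days: 431 − 30 = 401 left.
July 1866 has 31 days: 401 − 31 = 370 left.
August 1866 has 31 days: 370 − 31 = 339 left.
September 1866 has 30 days: 339 − 30 = 309 left.
October 1866 has 31 days: 309 − 31 = 278 left.
November 1866 has 30 days: 278 − 30 = 248 left.
December 1866 has 31 days: 248 − 31 = 217 left.
January 1867 has 31 days: 217 − 31 = 186 left.
February 1867 has 28 days (1867 is not a leap year): 186 − 28 = 158 left.
March 1867 has 31 days: 158 − 31 = 127 left.
April 1867 has 30 days: 127 − 30 = 97 left.
May 1867 has 31 days: 97 − 31 = 66 left.
June 1867 has 30 days: 66 − 30 = 36 left.
July 1867 has 31 days: 36 − 31 = 5 left.
5 days into August 1867 → August 5, 1867.
Adding 600 days from August 5, 1867:
August has 31 days, so 31 − 5 = 26 days remain after August 5, 1867; 600 − 26 = 574 left.
September 1867 has 30 days: 574 − 30 = 544 left.
October 1867 has 31 days: 544 − 31 = 513 left.
November 1867 has 30 days: 513 − 30 = 483 left.
December 1867 has 31 days: 483 − 31 = 452 left.
January 1868 has 31 days: 452 − 31 = 421 left.
February 1868 has 29 days (1868 is a leap year): 421 − 29 = 392 left.
March 1868 has 31 days: 392 − 31 = 361 left.
April 1868 has 30 days: 361 − 30 = 331 left.
May 1868 has 31 days: 331 − 31 = 300 left.
June 1868 has 30 days: 300 − 30 = 270 left.
July 1868 has 31 days: 270 − 31 = 239 left.
August 1868 has 31 days: 239 − 31 = 208 left.
September 1868 has 30 days: 208 − 30 = 178 left.
October 1868 has 31 days: 178 − 31 = 147 left.
November 1868 has 30 days: 147 − 30 = 117 left.
December 1868 has 31 days: 117 − 31 = 86 left.
January 1869 has 31 days: 86 − 31 = 55 left.
February 1869 has 28 days (1869 is not a leap year): 55 − 28 = 27 left.
27 days into March 1869 → March 27, 1869.
Adding 8 weeks (= 56 days) from March 27, 1869:
March has 31 days, so 31 − 27 = 4 days remain after March 27, 1869; 56 − 4 = 52 left.
April 1869 has 30 days: 52 − 30 = 22 left.
22 days into May 1869 → May 22, 1869.

May 22, 1869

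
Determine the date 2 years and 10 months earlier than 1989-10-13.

Going back 2 years and 10 months from October 13, 1989.
-2 years → 1987; month 10 − 10 = 0, which is month 12 of year 1986 → December 1986.
Day 13 is valid in December, giving December 13, 1986.

December 13, 1986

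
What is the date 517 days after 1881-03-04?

Adding 517 days from March 4, 1881.
March has 31 days, so 31 − 4 = 27 days remain after March 4, 1881; 517 − 27 = 490 left.
April 1881 has 30 days: 490 − 30 = 460 left.
May 1881 has 31 days: 460 − 31 = 429 left.
June 1881 has 30 days: 429 − 30 = 399 left.
July 1881 has 31 days: 399 − 31 = 368 left.
August 1881 has 31 days: 368 − 31 = 337 left.
September 1881 has 30 days: 337 − 30 = 307 left.
October 1881 has 31 days: 307 − 31 = 276 left.
November 1881 has 30 days: 276 − 30 = 246 left.
December 1881 has 31 days: 246 − 31 = 215 left.
January 1882 has 31 days: 215 − 31 = 184 left.
February 1882 has 28 days (1882 is not a leap year): 184 − 28 = 156 left.
March 1882 has 31 days: 156 − 31 = 125 left.
April 1882 has 30 days: 125 − 30 = 95 left.
May 1882 has 31 days: 95 − 31 = 64 left.
June 1882 has 30 days: 64 − 30 = 34 left.
July 1882 has 31 days: 34 − 31 = 3 left.
3 days into August 1882 → August 3, 1882.

August 3, 1882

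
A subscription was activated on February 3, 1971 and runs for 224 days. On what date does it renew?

Counting forward 224 days from February 3, 1971.
February has 28 days, so 28 − 3 = 25 days remain after February 3, 1971; 224 − 25 = 199 left.
March 1971 has 31 days: 199 − 31 = 168 left.
April 1971 has 30 days: 168 − 30 = 138 left.
May 1971 has 31 days: 138 − 31 = 107 left.
June 1971 has 30 days: 107 − 30 = 77 left.
July 1971 has 31 days: 77 − 31 = 46 left.
August 1971 has 31 days: 46 − 31 = 15 left.
15 days into September 1971 → September 15, 1971.

September 15, 1971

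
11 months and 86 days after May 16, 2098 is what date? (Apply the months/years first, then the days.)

Adding 11 months and 86 days from May 16, 2098: first the month/year part, then the days.
month 5 + 11 = 16, which is month 4 of year 2099 → April 2099.
Day 16 is valid in April, giving April 16, 2099.
Now add 86 days from April 16, 2099.
April has 30 days, so 30 − 16 = 14 days remain after April 16, 2099; 86 − 14 = 72 left.
May 2099 has 31 days: 72 − 31 = 41 left.
June 2099 has 30 days: 41 − 30 = 11 left.
11 days into July 2099 → July 11, 2099.

July 11, 2099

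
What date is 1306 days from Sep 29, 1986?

Counting forward 1306 days from September 29, 1986.
September has 30 days, so 30 − 29 = 1 day remains after September 29, 1986; 1306 − 1 = 1305 left.
October 1986 has 31 days: 1305 − 31 = 1274 left.
November 1986 has 30 days: 1274 − 30 = 1244 left.
December 1986 has 31 days: 1244 − 31 = 1213 left.
January 1987 has 31 days: 1213 − 31 = 1182 left.
February 1987 has 28 days (1987 is not a leap year): 1182 − 28 = 1154 left.
March 1987 has 31 days: 1154 − 31 = 1123 left.
April 1987 has 30 days: 1123 − 30 = 1093 left.
May 1987 has 31 days: 1093 − 31 = 1062 left.
June 1987 has 30 days: 1062 − 30 = 1032 left.
July 1987 has 31 days: 1032 − 31 = 1001 left.
August 1987 has 31 days: 1001 − 31 = 970 left.
September 1987 has 30 days: 970 − 30 = 940 left.
October 1987 has 31 days: 940 − 31 = 909 left.
November 1987 has 30 days: 909 − 30 = 879 left.
December 1987 has 31 days: 879 − 31 = 848 left.
January 1988 has 31 days: 848 − 31 = 817 left.
February 1988 has 29 days (1988 is a leap year): 817 − 29 = 788 left.
March 1988 has 31 days: 788 − 31 = 757 left.
April 1988 has 30 days: 757 − 30 = 727 left.
May 1988 has 31 days: 727 − 31 = 696 left.
June 1988 has 30 days: 696 − 30 = 666 left.
July 1988 has 31 days: 666 − 31 = 635 left.
August 1988 has 31 days: 635 − 31 = 604 left.
September 1988 has 30 days: 604 − 30 = 574 left.
October 1988 has 31 days: 574 − 31 = 543 left.
November 1988 has 30 days: 543 − 30 = 513 left.
December 1988 has 31 days: 513 − 31 = 482 left.
January 1989 has 31 days: 482 − 31 = 451 left.
February 1989 has 28 days (1989 is not a leap year): 451 − 28 = 423 left.
March 1989 has 31 days: 423 − 31 = 392 left.
April 1989 has 30 days: 392 − 30 = 362 left.
May 1989 has 31 days: 362 − 31 = 331 left.
June 1989 has 30 days: 331 − 30 = 301 left.
July 1989 has 31 days: 301 − 31 = 270 left.
August 1989 has 31 days: 270 − 31 = 239 left.
September 1989 has 30 days: 239 − 30 = 209 left.
October 1989 has 31 days: 209 − 31 = 178 left.
November 1989 has 30 days: 178 − 30 = 148 left.
December 1989 has 31 days: 148 − 31 = 117 left.
January 1990 has 31 days: 117 − 31 = 86 left.
February 1990 has 28 days (1990 is not a leap year): 86 − 28 = 58 left.
March 1990 has 31 days: 58 − 31 = 27 left.
27 days into April 1990 → April 27, 1990.

April 27, 1990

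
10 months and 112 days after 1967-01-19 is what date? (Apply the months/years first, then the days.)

Adding 10 months and 112 days from January 19, 1967: first the month/year part, then the days.
month 1 + 10 = 11 → November 1967.
Day 19 is valid in November, giving November 19, 1967.
Now add 112 days from November 19, 1967.
November has 30 days, so 30 − 19 = 11 days remain after November 19, 1967; 112 − 11 = 101 left.
December 1967 has 31 days: 101 − 31 = 70 left.
January 1968 has 31 days: 70 − 31 = 39 left.
February 1968 has 29 days (1968 is a leap year): 39 − 29 = 10 left.
10 days into March 1968 → March 10, 1968.

March 10, 1968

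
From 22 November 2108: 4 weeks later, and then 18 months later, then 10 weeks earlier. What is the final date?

April 11, 2110

Counting forward 4 weeks (= 28 days) from November 22, 2108:
November has 30 days, so 30 − 22 = 8 days remain after November 22, 2108; 28 − 8 = 20 left.
20 days into December 2108 → December 20, 2108.
Counting forward 18 months from December 20, 2108:
month 12 + 18 = 30, which is month 6 of year 2110 → June 2110.
Day 20 is valid in June, giving June 20, 2110.
Subtracting 10 weeks (= 70 days) from June 20, 2110:
Going back 20 days from June 20, 2110 reaches the end of the previous month; 70 − 20 = 50 left.
May 2110 has 31 days: 50 − 31 = 19 left.
April 2110 has 30 days; 30 − 19 = 11 → April 11, 2110.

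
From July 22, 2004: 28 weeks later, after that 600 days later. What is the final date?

September 26, 2006

Adding 28 weeks (= 196 days) from July 22, 2004:
July has 31 days, so 31 − 22 = 9 days remain after July 22, 2004; 196 − 9 = 187 left.
August 2004 has 31 days: 187 − 31 = 156 left.
September 2004 has 30 days: 156 − 30 = 126 left.
October 2004 has 31 days: 126 − 31 = 95 left.
November 2004 has 30 days: 95 − 30 = 65 left.
December 2004 has 31 days: 65 − 31 = 34 left.
January 2005 has 31 days: 34 − 31 = 3 left.
3 days into February 2005 → February 3, 2005.
Adding 600 days from February 3, 2005:
February has 28 days, so 28 − 3 = 25 days remain after February 3, 2005; 600 − 25 = 575 left.
March 2005 has 31 days: 575 − 31 = 544 left.
April 2005 has 30 days: 544 − 30 = 514 left.
May 2005 has 31 days: 514 − 31 = 483 left.
June 2005 has 30 days: 483 − 30 = 453 left.
July 2005 has 31 days: 453 − 31 = 422 left.
August 2005 has 31 days: 422 − 31 = 391 left.
September 2005 has 30 days: 391 − 30 = 361 left.
October 2005 has 31 days: 361 − 31 = 330 left.
November 2005 has 30 days: 330 − 30 = 300 left.
December 2005 has 31 days: 300 − 31 = 269 left.
January 2006 has 31 days: 269 − 31 = 238 left.
February 2006 has 28 days (2006 is not a leap year): 238 − 28 = 210 left.
March 2006 has 31 days: 210 − 31 = 179 left.
April 2006 has 30 days: 179 − 30 = 149 left.
May 2006 has 31 days: 149 − 31 = 118 left.
June 2006 has 30 days: 118 − 30 = 88 left.
July 2006 has 31 days: 88 − 31 = 57 left.
August 2006 has 31 days: 57 − 31 = 26 left.
26 days into September 2006 → September 26, 2006.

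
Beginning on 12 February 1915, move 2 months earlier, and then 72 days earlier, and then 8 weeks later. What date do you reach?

Counting back 2 months from February 12, 1915:
month 2 − 2 = 0, which is month 12 of year 1914 → December 1914.
Day 12 is valid in December, giving December 12, 1914.
Subtracting 72 days from December 12, 1914:
Going back 12 days from December 12, 1914 reaches the end of the previous month; 72 − 12 = 60 left.
November 1914 has 30 days: 60 − 30 = 30 left.
October 1914 has 31 days; 31 − 30 = 1 → October 1, 1914.
Adding 8 weeks (= 56 days) from October 1, 1914:
October has 31 days, so 31 − 1 = 30 days remain after October 1, 1914; 56 − 30 = 26 left.
26 days into November 1914 → November 26, 1914.

November 26, 1914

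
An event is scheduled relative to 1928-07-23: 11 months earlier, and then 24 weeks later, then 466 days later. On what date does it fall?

Counting back 11 months from July 23, 1928:
month 7 − 11 = -4, which is month 8 of year 1927 → August 1927.
Day 23 is valid in August, giving August 23, 1927.
Advancing 24 weeks (= 168 days) from August 23, 1927:
August has 31 days, so 31 − 23 = 8 days remain after August 23, 1927; 168 − 8 = 160 left.
September 1927 has 30 days: 160 − 30 = 130 left.
October 1927 has 31 days: 130 − 31 = 99 left.
November 1927 has 30 days: 99 − 30 = 69 left.
December 1927 has 31 days: 69 − 31 = 38 left.
January 1928 has 31 days: 38 − 31 = 7 left.
7 days into February 1928 → February 7, 1928.
Counting forward 466 days from February 7, 1928:
February has 29 days, so 29 − 7 = 22 days remain after February 7, 1928; 466 − 22 = 444 left.
March 1928 has 31 days: 444 − 31 = 413 left.
April 1928 has 30 days: 413 − 30 = 383 left.
May 1928 has 31 days: 383 − 31 = 352 left.
June 1928 has 30 days: 352 − 30 = 322 left.
July 1928 has 31 days: 322 − 31 = 291 left.
August 1928 has 31 days: 291 − 31 = 260 left.
September 1928 has 30 days: 260 − 30 = 230 left.
October 1928 has 31 days: 230 − 31 = 199 left.
November 1928 has 30 days: 199 − 30 = 169 left.
December 1928 has 31 days: 169 − 31 = 138 left.
January 1929 has 31 days: 138 − 31 = 107 left.
February 1929 has 28 days (1929 is not a leap year): 107 − 28 = 79 left.
March 1929 has 31 days: 79 − 31 = 48 left.
April 1929 has 30 days: 48 − 30 = 18 left.
18 days into May 1929 → May 18, 1929.

May 18, 1929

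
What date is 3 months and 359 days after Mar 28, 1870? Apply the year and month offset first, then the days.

Advancing 3 months and 359 days from March 28, 1870: first the month/year part, then the days.
month 3 + 3 = 6 → June 1870.
Day 28 is valid in June, giving June 28, 1870.
Now add 359 days from June 28, 1870.
June has 30 days, so 30 − 28 = 2 days remain after June 28, 1870; 359 − 2 = 357 left.
July 1870 has 31 days: 357 − 31 = 326 left.
August 1870 has 31 days: 326 − 31 = 295 left.
September 1870 has 30 days: 295 − 30 = 265 left.
October 1870 has 31 days: 265 − 31 = 234 left.
November 1870 has 30 days: 234 − 30 = 204 left.
December 1870 has 31 days: 204 − 31 = 173 left.
January 1871 has 31 days: 173 − 31 = 142 left.
February 1871 has 28 days (1871 is not a leap year): 142 − 28 = 114 left.
March 1871 has 31 days: 114 − 31 = 83 left.
April 1871 has 30 days: 83 − 30 = 53 left.
May 1871 has 31 days: 53 − 31 = 22 left.
22 days into June 1871 → June 22, 1871.

June 22, 1871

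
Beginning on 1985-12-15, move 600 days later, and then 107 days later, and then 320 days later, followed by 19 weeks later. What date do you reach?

February 17, 1989

Adding 600 days from December 15, 1985:
December has 31 days, so 31 − 15 = 16 days remain after December 15, 1985; 600 − 16 = 584 left.
January 1986 has 31 days: 584 − 31 = 553 left.
February 1986 has 28 days (1986 is not a leap year): 553 − 28 = 525 left.
March 1986 has 31 days: 525 − 31 = 494 left.
April 1986 has 30 days: 494 − 30 = 464 left.
May 1986 has 31 days: 464 − 31 = 433 left.
June 1986 has 30 days: 433 − 30 = 403 left.
July 1986 has 31 days: 403 − 31 = 372 left.
August 1986 has 31 days: 372 − 31 = 341 left.
September 1986 has 30 days: 341 − 30 = 311 left.
October 1986 has 31 days: 311 − 31 = 280 left.
November 1986 has 30 days: 280 − 30 = 250 left.
December 1986 has 31 days: 250 − 31 = 219 left.
January 1987 has 31 days: 219 − 31 = 188 left.
February 1987 has 28 days (1987 is not a leap year): 188 − 28 = 160 left.
March 1987 has 31 days: 160 − 31 = 129 left.
April 1987 has 30 days: 129 − 30 = 99 left.
May 1987 has 31 days: 99 − 31 = 68 left.
June 1987 has 30 days: 68 − 30 = 38 left.
July 1987 has 31 days: 38 − 31 = 7 left.
7 days into August 1987 → August 7, 1987.
Counting forward 107 days from August 7, 1987:
August has 31 days, so 31 − 7 = 24 days remain after August 7, 1987; 107 − 24 = 83 left.
September 1987 has 30 days: 83 − 30 = 53 left.
October 1987 has 31 days: 53 − 31 = 22 left.
22 days into November 1987 → November 22, 1987.
Adding 320 days from November 22, 1987:
November has 30 days, so 30 − 22 = 8 days remain after November 22, 1987; 320 − 8 = 312 left.
December 1987 has 31 days: 312 − 31 = 281 left.
January 1988 has 31 days: 281 − 31 = 250 left.
February 1988 has 29 days (1988 is a leap year): 250 − 29 = 221 left.
March 1988 has 31 days: 221 − 31 = 190 left.
April 1988 has 30 days: 190 − 30 = 160 left.
May 1988 has 31 days: 160 − 31 = 129 left.
June 1988 has 30 days: 129 − 30 = 99 left.
July 1988 has 31 days: 99 − 31 = 68 left.
August 1988 has 31 days: 68 − 31 = 37 left.
September 1988 has 30 days: 37 − 30 = 7 left.
7 days into October 1988 → October 7, 1988.
Advancing 19 weeks (= 133 days) from October 7, 1988:
October has 31 days, so 31 − 7 = 24 days remain after October 7, 1988; 133 − 24 = 109 left.
November 1988 has 30 days: 109 − 30 = 79 left.
December 1988 has 31 days: 79 − 31 = 48 left.
January 1989 has 31 days: 48 − 31 = 17 left.
17 days into February 1989 → February 17, 1989.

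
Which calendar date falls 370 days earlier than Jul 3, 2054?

Going back 370 days from July 3, 2054.
Going back 3 days from July 3, 2054 reaches the end of the previous month; 370 − 3 = 367 left.
June 2054 has 30 days: 367 − 30 = 337 left.
May 2054 has 31 days: 337 − 31 = 306 left.
April 2054 has 30 days: 306 − 30 = 276 left.
March 2054 has 31 days: 276 − 31 = 245 left.
February 2054 has 28 days (2054 is not a leap year): 245 − 28 = 217 left.
January 2054 has 31 days: 217 − 31 = 186 left.
December 2053 has 31 days: 186 − 31 = 155 left.
November 2053 has 30 days: 155 − 30 = 125 left.
October 2053 has 31 days: 125 − 31 = 94 left.
September 2053 has 30 days: 94 − 30 = 64 left.
August 2053 has 31 days: 64 − 31 = 33 left.
July 2053 has 31 days: 33 − 31 = 2 left.
June 2053 has 30 days; 30 − 2 = 28 → June 28, 2053.

June 28, 2053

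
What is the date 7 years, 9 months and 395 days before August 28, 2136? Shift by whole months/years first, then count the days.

Subtracting 7 years, 9 months and 395 days from August 28, 2136: first the month/year part, then the days.
-7 years → 2129; month 8 − 9 = -1, which is month 11 of year 2128 → November 2128.
Day 28 is valid in November, giving November 28, 2128.
Now subtract 395 days from November 28, 2128.
Going back 28 days from November 28, 2128 reaches the end of the previous month; 395 − 28 = 367 left.
October 2128 has 31 days: 367 − 31 = 336 left.
September 2128 has 30 days: 336 − 30 = 306 left.
August 2128 has 31 days: 306 − 31 = 275 left.
July 2128 has 31 days: 275 − 31 = 244 left.
June 2128 has 30 days: 244 − 30 = 214 left.
May 2128 has 31 days: 214 − 31 = 183 left.
April 2128 has 30 days: 183 − 30 = 153 left.
March 2128 has 31 days: 153 − 31 = 122 left.
February 2128 has 29 days (2128 is a leap year): 122 − 29 = 93 left.
January 2128 has 31 days: 93 − 31 = 62 left.
December 2127 has 31 days: 62 − 31 = 31 left.
November 2127 has 30 days: 31 − 30 = 1 left.
October 2127 has 31 days; 31 − 1 = 30 → October 30, 2127.

October 30, 2127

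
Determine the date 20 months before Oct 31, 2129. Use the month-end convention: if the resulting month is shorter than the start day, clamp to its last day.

February 29, 2128

Counting back 20 months from October 31, 2129.
month 10 − 20 = -10, which is month 2 of year 2128 → February 2128.
February 2128 has only 29 days (2128 is a leap year — relevant if February), and the start was day 31, so the date clamps to February 29, 2128.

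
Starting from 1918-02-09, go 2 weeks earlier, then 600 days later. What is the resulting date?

September 18, 1919

Subtracting 2 weeks (= 14 days) from February 9, 1918:
Going back 9 days from February 9, 1918 reaches the end of the previous month; 14 − 9 = 5 left.
January 1918 has 31 days; 31 − 5 = 26 → January 26, 1918.
Advancing 600 days from January 26, 1918:
January has 31 days, so 31 − 26 = 5 days remain after January 26, 1918; 600 − 5 = 595 left.
February 1918 has 28 days (1918 is not a leap year): 595 − 28 = 567 left.
March 1918 has 31 days: 567 − 31 = 536 left.
April 1918 has 30 days: 536 − 30 = 506 left.
May 1918 has 31 days: 506 − 31 = 475 left.
June 1918 has 30 days: 475 − 30 = 445 left.
July 1918 has 31 days: 445 − 31 = 414 left.
August 1918 has 31 days: 414 − 31 = 383 left.
September 1918 has 30 days: 383 − 30 = 353 left.
October 1918 has 31 days: 353 − 31 = 322 left.
November 1918 has 30 days: 322 − 30 = 292 left.
December 1918 has 31 days: 292 − 31 = 261 left.
January 1919 has 31 days: 261 − 31 = 230 left.
February 1919 has 28 days (1919 is not a leap year): 230 − 28 = 202 left.
March 1919 has 31 days: 202 − 31 = 171 left.
April 1919 has 30 days: 171 − 30 = 141 left.
May 1919 has 31 days: 141 − 31 = 110 left.
June 1919 has 30 days: 110 − 30 = 80 left.
July 1919 has 31 days: 80 − 31 = 49 left.
August 1919 has 31 days: 49 − 31 = 18 left.
18 days into September 1919 → September 18, 1919.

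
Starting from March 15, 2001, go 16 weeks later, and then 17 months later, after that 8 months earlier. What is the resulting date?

April 5, 2002

Advancing 16 weeks (= 112 days) from March 15, 2001:
March has 31 days, so 31 − 15 = 16 days remain after March 15, 2001; 112 − 16 = 96 left.
April 2001 has 30 days: 96 − 30 = 66 left.
May 2001 has 31 days: 66 − 31 = 35 left.
June 2001 has 30 days: 35 − 30 = 5 left.
5 days into July 2001 → July 5, 2001.
Adding 17 months from July 5, 2001:
month 7 + 17 = 24, which is month 12 of year 2002 → December 2002.
Day 5 is valid in December, giving December 5, 2002.
Subtracting 8 months from December 5, 2002:
month 12 − 8 = 4 → April 2002.
Day 5 is valid in April, giving April 5, 2002.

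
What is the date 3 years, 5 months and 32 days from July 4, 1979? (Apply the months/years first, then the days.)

January 5, 1983

Counting forward 3 years, 5 months and 32 days from July 4, 1979: first the month/year part, then the days.
+3 years → 1982; month 7 + 5 = 12 → December 1982.
Day 4 is valid in December, giving December 4, 1982.
Now add 32 days from December 4, 1982.
December has 31 days, so 31 − 4 = 27 days remain after December 4, 1982; 32 − 27 = 5 left.
5 days into January 1983 → January 5, 1983.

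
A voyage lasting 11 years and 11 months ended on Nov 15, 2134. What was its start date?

December 15, 2122

Going back 11 years and 11 months from November 15, 2134.
-11 years → 2123; month 11 − 11 = 0, which is month 12 of year 2122 → December 2122.
Day 15 is valid in December, giving December 15, 2122.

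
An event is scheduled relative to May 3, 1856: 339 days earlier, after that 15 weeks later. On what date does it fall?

September 12, 1855

Counting back 339 days from May 3, 1856:
Going back 3 days from May 3, 1856 reaches the end of the previous month; 339 − 3 = 336 left.
April 1856 has 30 days: 336 − 30 = 306 left.
March 1856 has 31 days: 306 − 31 = 275 left.
February 1856 has 29 days (1856 is a leap year): 275 − 29 = 246 left.
January 1856 has 31 days: 246 − 31 = 215 left.
December 1855 has 31 days: 215 − 31 = 184 left.
November 1855 has 30 days: 184 − 30 = 154 left.
October 1855 has 31 days: 154 − 31 = 123 left.
September 1855 has 30 days: 123 − 30 = 93 left.
August 1855 has 31 days: 93 − 31 = 62 left.
July 1855 has 31 days: 62 − 31 = 31 left.
June 1855 has 30 days: 31 − 30 = 1 left.
May 1855 has 31 days; 31 − 1 = 30 → May 30, 1855.
Counting forward 15 weeks (= 105 days) from May 30, 1855:
May has 31 days, so 31 − 30 = 1 day remains after May 30, 1855; 105 − 1 = 104 left.
June 1855 has 30 days: 104 − 30 = 74 left.
July 1855 has 31 days: 74 − 31 = 43 left.
August 1855 has 31 days: 43 − 31 = 12 left.
12 days into September 1855 → September 12, 1855.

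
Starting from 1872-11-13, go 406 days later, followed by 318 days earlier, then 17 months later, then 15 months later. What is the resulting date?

October 9, 1875

Advancing 406 days from November 13, 1872:
November has 30 days, so 30 − 13 = 17 days remain after November 13, 1872; 406 − 17 = 389 left.
December 1872 has 31 days: 389 − 31 = 358 left.
January 1873 has 31 days: 358 − 31 = 327 left.
February 1873 has 28 days (1873 is not a leap year): 327 − 28 = 299 left.
March 1873 has 31 days: 299 − 31 = 268 left.
April 1873 has 30 days: 268 − 30 = 238 left.
May 1873 has 31 days: 238 − 31 = 207 left.
June 1873 has 30 days: 207 − 30 = 177 left.
July 1873 has 31 days: 177 − 31 = 146 left.
August 1873 has 31 days: 146 − 31 = 115 left.
September 1873 has 30 days: 115 − 30 = 85 left.
October 1873 has 31 days: 85 − 31 = 54 left.
November 1873 has 30 days: 54 − 30 = 24 left.
24 days into December 1873 → December 24, 1873.
Subtracting 318 days from December 24, 1873:
Going back 24 days from December 24, 1873 reaches the end of the previous month; 318 − 24 = 294 left.
November 1873 has 30 days: 294 − 30 = 264 left.
October 1873 has 31 days: 264 − 31 = 233 left.
September 1873 has 30 days: 233 − 30 = 203 left.
August 1873 has 31 days: 203 − 31 = 172 left.
July 1873 has 31 days: 172 − 31 = 141 left.
June 1873 has 30 days: 141 − 30 = 111 left.
May 1873 has 31 days: 111 − 31 = 80 left.
April 1873 has 30 days: 80 − 30 = 50 left.
March 1873 has 31 days: 50 − 31 = 19 left.
February 1873 has 28 days; 28 − 19 = 9 → February 9, 1873.
Advancing 17 months from February 9, 1873:
month 2 + 17 = 19, which is month 7 of year 1874 → July 1874.
Day 9 is valid in July, giving July 9, 1874.
Adding 15 months from July 9, 1874:
month 7 + 15 = 22, which is month 10 of year 1875 → October 1875.
Day 9 is valid in October, giving October 9, 1875.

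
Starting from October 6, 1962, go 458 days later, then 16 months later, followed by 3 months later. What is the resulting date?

Adding 458 days from October 6, 1962:
October has 31 days, so 31 − 6 = 25 days remain after October 6, 1962; 458 − 25 = 433 left.
November 1962 has 30 days: 433 − 30 = 403 left.
December 1962 has 31 days: 403 − 31 = 372 left.
January 1963 has 31 days: 372 − 31 = 341 left.
February 1963 has 28 days (1963 is not a leap year): 341 − 28 = 313 left.
March 1963 has 31 days: 313 − 31 = 282 left.
April 1963 has 30 days: 282 − 30 = 252 left.
May 1963 has 31 days: 252 − 31 = 221 left.
June 1963 has 30 days: 221 − 30 = 191 left.
July 1963 has 31 days: 191 − 31 = 160 left.
August 1963 has 31 days: 160 − 31 = 129 left.
September 1963 has 30 days: 129 − 30 = 99 left.
October 1963 has 31 days: 99 − 31 = 68 left.
November 1963 has 30 days: 68 − 30 = 38 left.
December 1963 has 31 days: 38 − 31 = 7 left.
7 days into January 1964 → January 7, 1964.
Counting forward 16 months from January 7, 1964:
month 1 + 16 = 17, which is month 5 of year 1965 → May 1965.
Day 7 is valid in May, giving May 7, 1965.
Counting forward 3 months from May 7, 1965:
month 5 + 3 = 8 → August 1965.
Day 7 is valid in August, giving August 7, 1965.

August 7, 1965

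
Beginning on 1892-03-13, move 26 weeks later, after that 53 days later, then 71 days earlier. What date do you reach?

Advancing 26 weeks (= 182 days) from March 13, 1892:
March has 31 days, so 31 − 13 = 18 days remain after March 13, 1892; 182 − 18 = 164 left.
April 1892 has 30 days: 164 − 30 = 134 left.
May 1892 has 31 days: 134 − 31 = 103 left.
June 1892 has 30 days: 103 − 30 = 73 left.
July 1892 has 31 days: 73 − 31 = 42 left.
August 1892 has 31 days: 42 − 31 = 11 left.
11 days into September 1892 → September 11, 1892.
Advancing 53 days from September 11, 1892:
September has 30 days, so 30 − 11 = 19 days remain after September 11, 1892; 53 − 19 = 34 left.
October 1892 has 31 days: 34 − 31 = 3 left.
3 days into November 1892 → November 3, 1892.
Counting back 71 days from November 3, 1892:
Going back 3 days from November 3, 1892 reaches the end of the previous month; 71 − 3 = 68 left.
October 1892 has 31 days: 68 − 31 = 37 left.
September 1892 has 30 days: 37 − 30 = 7 left.
August 1892 has 31 days; 31 − 7 = 24 → August 24, 1892.

August 24, 1892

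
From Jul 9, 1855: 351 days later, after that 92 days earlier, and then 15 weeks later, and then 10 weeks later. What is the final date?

Advancing 351 days from July 9, 1855:
July has 31 days, so 31 − 9 = 22 days remain after July 9, 1855; 351 − 22 = 329 left.
August 1855 has 31 days: 329 − 31 = 298 left.
September 1855 has 30 days: 298 − 30 = 268 left.
October 1855 has 31 days: 268 − 31 = 237 left.
November 1855 has 30 days: 237 − 30 = 207 left.
December 1855 has 31 days: 207 − 31 = 176 left.
January 1856 has 31 days: 176 − 31 = 145 left.
February 1856 has 29 days (1856 is a leap year): 145 − 29 = 116 left.
March 1856 has 31 days: 116 − 31 = 85 left.
April 1856 has 30 days: 85 − 30 = 55 left.
May 1856 has 31 days: 55 − 31 = 24 left.
24 days into June 1856 → June 24, 1856.
Counting back 92 days from June 24, 1856:
Going back 24 days from June 24, 1856 reaches the end of the previous month; 92 − 24 = 68 left.
May 1856 has 31 days: 68 − 31 = 37 left.
April 1856 has 30 days: 37 − 30 = 7 left.
March 1856 has 31 days; 31 − 7 = 24 → March 24, 1856.
Adding 15 weeks (= 105 days) from March 24, 1856:
March has 31 days, so 31 − 24 = 7 days remain after March 24, 1856; 105 − 7 = 98 left.
April 1856 has 30 days: 98 − 30 = 68 left.
May 1856 has 31 days: 68 − 31 = 37 left.
June 1856 has 30 days: 37 − 30 = 7 left.
7 days into July 1856 → July 7, 1856.
Adding 10 weeks (= 70 days) from July 7, 1856:
July has 31 days, so 31 − 7 = 24 days remain after July 7, 1856; 70 − 24 = 46 left.
August 1856 has 31 days: 46 − 31 = 15 left.
15 days into September 1856 → September 15, 1856.

September 15, 1856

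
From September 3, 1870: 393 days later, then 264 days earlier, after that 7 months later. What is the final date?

Advancing 393 days from September 3, 1870:
September has 30 days, so 30 − 3 = 27 days remain after September 3, 1870; 393 − 27 = 366 left.
October 1870 has 31 days: 366 − 31 = 335 left.
November 1870 has 30 days: 335 − 30 = 305 left.
December 1870 has 31 days: 305 − 31 = 274 left.
January 1871 has 31 days: 274 − 31 = 243 left.
February 1871 has 28 days (1871 is not a leap year): 243 − 28 = 215 left.
March 1871 has 31 days: 215 − 31 = 184 left.
April 1871 has 30 days: 184 − 30 = 154 left.
May 1871 has 31 days: 154 − 31 = 123 left.
June 1871 has 30 days: 123 − 30 = 93 left.
July 1871 has 31 days: 93 − 31 = 62 left.
August 1871 has 31 days: 62 − 31 = 31 left.
September 1871 has 30 days: 31 − 30 = 1 left.
1 day into October 1871 → October 1, 1871.
Going back 264 days from October 1, 1871:
Going back 1 day from October 1, 1871 reaches the end of the previous month; 264 − 1 = 263 left.
September 1871 has 30 days: 263 − 30 = 233 left.
August 1871 has 31 days: 233 − 31 = 202 left.
July 1871 has 31 days: 202 − 31 = 171 left.
June 1871 has 30 days: 171 − 30 = 141 left.
May 1871 has 31 days: 141 − 31 = 110 left.
April 1871 has 30 days: 110 − 30 = 80 left.
March 1871 has 31 days: 80 − 31 = 49 left.
February 1871 has 28 days (1871 is not a leap year): 49 − 28 = 21 left.
January 1871 has 31 days; 31 − 21 = 10 → January 10, 1871.
Advancing 7 months from January 10, 1871:
month 1 + 7 = 8 → August 1871.
Day 10 is valid in August, giving August 10, 1871.

August 10, 1871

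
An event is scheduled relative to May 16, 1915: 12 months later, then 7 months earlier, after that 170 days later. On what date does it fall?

April 3, 1916

Advancing 12 months from May 16, 1915:
month 5 + 12 = 17, which is month 5 of year 1916 → May 1916.
Day 16 is valid in May, giving May 16, 1916.
Subtracting 7 months from May 16, 1916:
month 5 − 7 = -2, which is month 10 of year 1915 → October 1915.
Day 16 is valid in October, giving October 16, 1915.
Advancing 170 days from October 16, 1915:
October has 31 days, so 31 − 16 = 15 days remain after October 16, 1915; 170 − 15 = 155 left.
November 1915 has 30 days: 155 − 30 = 125 left.
December 1915 has 31 days: 125 − 31 = 94 left.
January 1916 has 31 days: 94 − 31 = 63 left.
February 1916 has 29 days (1916 is a leap year): 63 − 29 = 34 left.
March 1916 has 31 days: 34 − 31 = 3 left.
3 days into April 1916 → April 3, 1916.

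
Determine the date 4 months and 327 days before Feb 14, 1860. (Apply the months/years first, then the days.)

November 21, 1858

Subtracting 4 months and 327 days from February 14, 1860: first the month/year part, then the days.
month 2 − 4 = -2, which is month 10 of year 1859 → October 1859.
Day 14 is valid in October, giving October 14, 1859.
Now subtract 327 days from October 14, 1859.
Going back 14 days from October 14, 1859 reaches the end of the previous month; 327 − 14 = 313 left.
September 1859 has 30 days: 313 − 30 = 283 left.
August 1859 has 31 days: 283 − 31 = 252 left.
July 1859 has 31 days: 252 − 31 = 221 left.
June 1859 has 30 days: 221 − 30 = 191 left.
May 1859 has 31 days: 191 − 31 = 160 left.
April 1859 has 30 days: 160 − 30 = 130 left.
March 1859 has 31 days: 130 − 31 = 99 left.
February 1859 has 28 days (1859 is not a leap year): 99 − 28 = 71 left.
January 1859 has 31 days: 71 − 31 = 40 left.
December 1858 has 31 days: 40 − 31 = 9 left.
November 1858 has 30 days; 30 − 9 = 21 → November 21, 1858.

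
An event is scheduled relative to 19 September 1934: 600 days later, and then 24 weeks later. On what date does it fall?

Advancing 600 days from September 19, 1934:
September has 30 days, so 30 − 19 = 11 days remain after September 19, 1934; 600 − 11 = 589 left.
October 1934 has 31 days: 589 − 31 = 558 left.
November 1934 has 30 days: 558 − 30 = 528 left.
December 1934 has 31 days: 528 − 31 = 497 left.
January 1935 has 31 days: 497 − 31 = 466 left.
February 1935 has 28 days (1935 is not a leap year): 466 − 28 = 438 left.
March 1935 has 31 days: 438 − 31 = 407 left.
April 1935 has 30 days: 407 − 30 = 377 left.
May 1935 has 31 days: 377 − 31 = 346 left.
June 1935 has 30 days: 346 − 30 = 316 left.
July 1935 has 31 days: 316 − 31 = 285 left.
August 1935 has 31 days: 285 − 31 = 254 left.
September 1935 has 30 days: 254 − 30 = 224 left.
October 1935 has 31 days: 224 − 31 = 193 left.
November 1935 has 30 days: 193 − 30 = 163 left.
December 1935 has 31 days: 163 − 31 = 132 left.
January 1936 has 31 days: 132 − 31 = 101 left.
February 1936 has 29 days (1936 is a leap year): 101 − 29 = 72 left.
March 1936 has 31 days: 72 − 31 = 41 left.
April 1936 has 30 days: 41 − 30 = 11 left.
11 days into May 1936 → May 11, 1936.
Counting forward 24 weeks (= 168 days) from May 11, 1936:
May has 31 days, so 31 − 11 = 20 days remain after May 11, 1936; 168 − 20 = 148 left.
June 1936 has 30 days: 148 − 30 = 118 left.
July 1936 has 31 days: 118 − 31 = 87 left.
August 1936 has 31 days: 87 − 31 = 56 left.
September 1936 has 30 days: 56 − 30 = 26 left.
26 days into October 1936 → October 26, 1936.

October 26, 1936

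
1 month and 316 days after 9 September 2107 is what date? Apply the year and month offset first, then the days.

August 20, 2108

Adding 1 month and 316 days from September 9, 2107: first the month/year part, then the days.
month 9 + 1 = 10 → October 2107.
Day 9 is valid in October, giving October 9, 2107.
Now add 316 days from October 9, 2107.
October has 31 days, so 31 − 9 = 22 days remain after October 9, 2107; 316 − 22 = 294 left.
November 2107 has 30 days: 294 − 30 = 264 left.
December 2107 has 31 days: 264 − 31 = 233 left.
January 2108 has 31 days: 233 − 31 = 202 left.
February 2108 has 29 days (2108 is a leap year): 202 − 29 = 173 left.
March 2108 has 31 days: 173 − 31 = 142 left.
April 2108 has 30 days: 142 − 30 = 112 left.
May 2108 has 31 days: 112 − 31 = 81 left.
June 2108 has 30 days: 81 − 30 = 51 left.
July 2108 has 31 days: 51 − 31 = 20 left.
20 days into August 2108 → August 20, 2108.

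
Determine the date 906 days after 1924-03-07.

August 30, 1926

Advancing 906 days from March 7, 1924.
March has 31 days, so 31 − 7 = 24 days remain after March 7, 1924; 906 − 24 = 882 left.
April 1924 has 30 days: 882 − 30 = 852 left.
May 1924 has 31 days: 852 − 31 = 821 left.
June 1924 has 30 days: 821 − 30 = 791 left.
July 1924 has 31 days: 791 − 31 = 760 left.
August 1924 has 31 days: 760 − 31 = 729 left.
September 1924 has 30 days: 729 − 30 = 699 left.
October 1924 has 31 days: 699 − 31 = 668 left.
November 1924 has 30 days: 668 − 30 = 638 left.
December 1924 has 31 days: 638 − 31 = 607 left.
January 1925 has 31 days: 607 − 31 = 576 left.
February 1925 has 28 days (1925 is not a leap year): 576 − 28 = 548 left.
March 1925 has 31 days: 548 − 31 = 517 left.
April 1925 has 30 days: 517 − 30 = 487 left.
May 1925 has 31 days: 487 − 31 = 456 left.
June 1925 has 30 days: 456 − 30 = 426 left.
July 1925 has 31 days: 426 − 31 = 395 left.
August 1925 has 31 days: 395 − 31 = 364 left.
September 1925 has 30 days: 364 − 30 = 334 left.
October 1925 has 31 days: 334 − 31 = 303 left.
November 1925 has 30 days: 303 − 30 = 273 left.
December 1925 has 31 days: 273 − 31 = 242 left.
January 1926 has 31 days: 242 − 31 = 211 left.
February 1926 has 28 days (1926 is not a leap year): 211 − 28 = 183 left.
March 1926 has 31 days: 183 − 31 = 152 left.
April 1926 has 30 days: 152 − 30 = 122 left.
May 1926 has 31 days: 122 − 31 = 91 left.
June 1926 has 30 days: 91 − 30 = 61 left.
July 1926 has 31 days: 61 − 31 = 30 left.
30 days into August 1926 → August 30, 1926.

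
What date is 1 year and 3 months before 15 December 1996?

September 15, 1995

Counting back 1 year and 3 months from December 15, 1996.
-1 year → 1995; month 12 − 3 = 9 → September 1995.
Day 15 is valid in September, giving September 15, 1995.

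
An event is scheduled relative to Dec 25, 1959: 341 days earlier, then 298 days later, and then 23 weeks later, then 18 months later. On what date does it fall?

Subtracting 341 days from December 25, 1959:
Going back 25 days from December 25, 1959 reaches the end of the previous month; 341 − 25 = 316 left.
November 1959 has 30 days: 316 − 30 = 286 left.
October 1959 has 31 days: 286 − 31 = 255 left.
September 1959 has 30 days: 255 − 30 = 225 left.
August 1959 has 31 days: 225 − 31 = 194 left.
July 1959 has 31 days: 194 − 31 = 163 left.
June 1959 has 30 days: 163 − 30 = 133 left.
May 1959 has 31 days: 133 − 31 = 102 left.
April 1959 has 30 days: 102 − 30 = 72 left.
March 1959 has 31 days: 72 − 31 = 41 left.
February 1959 has 28 days (1959 is not a leap year): 41 − 28 = 13 left.
January 1959 has 31 days; 31 − 13 = 18 → January 18, 1959.
Adding 298 days from January 18, 1959:
January has 31 days, so 31 − 18 = 13 days remain after January 18, 1959; 298 − 13 = 285 left.
February 1959 has 28 days (1959 is not a leap year): 285 − 28 = 257 left.
March 1959 has 31 days: 257 − 31 = 226 left.
April 1959 has 30 days: 226 − 30 = 196 left.
May 1959 has 31 days: 196 − 31 = 165 left.
June 1959 has 30 days: 165 − 30 = 135 left.
July 1959 has 31 days: 135 − 31 = 104 left.
August 1959 has 31 days: 104 − 31 = 73 left.
September 1959 has 30 days: 73 − 30 = 43 left.
October 1959 has 31 days: 43 − 31 = 12 left.
12 days into November 1959 → November 12, 1959.
Advancing 23 weeks (= 161 days) from November 12, 1959:
November has 30 days, so 30 − 12 = 18 days remain after November 12, 1959; 161 − 18 = 143 left.
December 1959 has 31 days: 143 − 31 = 112 left.
January 1960 has 31 days: 112 − 31 = 81 left.
February 1960 has 29 days (1960 is a leap year): 81 − 29 = 52 left.
March 1960 has 31 days: 52 − 31 = 21 left.
21 days into April 1960 → April 21, 1960.
Advancing 18 months from April 21, 1960:
month 4 + 18 = 22, which is month 10 of year 1961 → October 1961.
Day 21 is valid in October, giving October 21, 1961.

October 21, 1961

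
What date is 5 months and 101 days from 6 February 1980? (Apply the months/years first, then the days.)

Counting forward 5 months and 101 days from February 6, 1980: first the month/year part, then the days.
month 2 + 5 = 7 → July 1980.
Day 6 is valid in July, giving July 6, 1980.
Now add 101 days from July 6, 1980.
July has 31 days, so 31 − 6 = 25 days remain after July 6, 1980; 101 − 25 = 76 left.
August 1980 has 31 days: 76 − 31 = 45 left.
September 1980 has 30 days: 45 − 30 = 15 left.
15 days into October 1980 → October 15, 1980.

October 15, 1980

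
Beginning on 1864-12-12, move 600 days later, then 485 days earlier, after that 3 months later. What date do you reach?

Counting forward 600 days from December 12, 1864:
December has 31 days, so 31 − 12 = 19 days remain after December 12, 1864; 600 − 19 = 581 left.
January 1865 has 31 days: 581 − 31 = 550 left.
February 1865 has 28 days (1865 is not a leap year): 550 − 28 = 522 left.
March 1865 has 31 days: 522 − 31 = 491 left.
April 1865 has 30 days: 491 − 30 = 461 left.
May 1865 has 31 days: 461 − 31 = 430 left.
June 1865 has 30 days: 430 − 30 = 400 left.
July 1865 has 31 days: 400 − 31 = 369 left.
August 1865 has 31 days: 369 − 31 = 338 left.
September 1865 has 30 days: 338 − 30 = 308 left.
October 1865 has 31 days: 308 − 31 = 277 left.
November 1865 has 30 days: 277 − 30 = 247 left.
December 1865 has 31 days: 247 − 31 = 216 left.
January 1866 has 31 days: 216 − 31 = 185 left.
February 1866 has 28 days (1866 is not a leap year): 185 − 28 = 157 left.
March 1866 has 31 days: 157 − 31 = 126 left.
April 1866 has 30 days: 126 − 30 = 96 left.
May 1866 has 31 days: 96 − 31 = 65 left.
June 1866 has 30 days: 65 − 30 = 35 left.
July 1866 has 31 days: 35 − 31 = 4 left.
4 days into August 1866 → August 4, 1866.
Subtracting 485 days from August 4, 1866:
Going back 4 days from August 4, 1866 reaches the end of the previous month; 485 − 4 = 481 left.
July 1866 has 31 days: 481 − 31 = 450 left.
June 1866 has 30 days: 450 − 30 = 420 left.
May 1866 has 31 days: 420 − 31 = 389 left.
April 1866 has 30 days: 389 − 30 = 359 left.
March 1866 has 31 days: 359 − 31 = 328 left.
February 1866 has 28 days (1866 is not a leap year): 328 − 28 = 300 left.
January 1866 has 31 days: 300 − 31 = 269 left.
December 1865 has 31 days: 269 − 31 = 238 left.
November 1865 has 30 days: 238 − 30 = 208 left.
October 1865 has 31 days: 208 − 31 = 177 left.
September 1865 has 30 days: 177 − 30 = 147 left.
August 1865 has 31 days: 147 − 31 = 116 left.
July 1865 has 31 days: 116 − 31 = 85 left.
June 1865 has 30 days: 85 − 30 = 55 left.
May 1865 has 31 days: 55 − 31 = 24 left.
April 1865 has 30 days; 30 − 24 = 6 → April 6, 1865.
Adding 3 months from April 6, 1865:
month 4 + 3 = 7 → July 1865.
Day 6 is valid in July, giving July 6, 1865.

July 6, 1865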